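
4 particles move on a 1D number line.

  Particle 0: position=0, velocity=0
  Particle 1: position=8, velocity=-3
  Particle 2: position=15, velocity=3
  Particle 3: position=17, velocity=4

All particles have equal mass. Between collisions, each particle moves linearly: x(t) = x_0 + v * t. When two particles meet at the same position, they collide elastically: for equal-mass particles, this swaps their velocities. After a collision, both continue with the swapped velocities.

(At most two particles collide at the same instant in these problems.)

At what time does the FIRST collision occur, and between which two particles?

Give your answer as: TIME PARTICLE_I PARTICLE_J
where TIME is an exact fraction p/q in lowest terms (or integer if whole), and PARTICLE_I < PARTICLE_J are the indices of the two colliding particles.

Answer: 8/3 0 1

Derivation:
Pair (0,1): pos 0,8 vel 0,-3 -> gap=8, closing at 3/unit, collide at t=8/3
Pair (1,2): pos 8,15 vel -3,3 -> not approaching (rel speed -6 <= 0)
Pair (2,3): pos 15,17 vel 3,4 -> not approaching (rel speed -1 <= 0)
Earliest collision: t=8/3 between 0 and 1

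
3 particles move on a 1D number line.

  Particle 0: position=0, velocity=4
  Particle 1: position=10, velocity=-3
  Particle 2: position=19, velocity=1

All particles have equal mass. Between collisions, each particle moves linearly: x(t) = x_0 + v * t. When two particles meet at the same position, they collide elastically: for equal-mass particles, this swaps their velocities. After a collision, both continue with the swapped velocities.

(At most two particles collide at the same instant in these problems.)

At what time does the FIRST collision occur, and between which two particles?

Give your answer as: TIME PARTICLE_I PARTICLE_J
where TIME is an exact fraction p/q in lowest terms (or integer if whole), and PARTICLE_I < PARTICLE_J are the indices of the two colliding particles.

Answer: 10/7 0 1

Derivation:
Pair (0,1): pos 0,10 vel 4,-3 -> gap=10, closing at 7/unit, collide at t=10/7
Pair (1,2): pos 10,19 vel -3,1 -> not approaching (rel speed -4 <= 0)
Earliest collision: t=10/7 between 0 and 1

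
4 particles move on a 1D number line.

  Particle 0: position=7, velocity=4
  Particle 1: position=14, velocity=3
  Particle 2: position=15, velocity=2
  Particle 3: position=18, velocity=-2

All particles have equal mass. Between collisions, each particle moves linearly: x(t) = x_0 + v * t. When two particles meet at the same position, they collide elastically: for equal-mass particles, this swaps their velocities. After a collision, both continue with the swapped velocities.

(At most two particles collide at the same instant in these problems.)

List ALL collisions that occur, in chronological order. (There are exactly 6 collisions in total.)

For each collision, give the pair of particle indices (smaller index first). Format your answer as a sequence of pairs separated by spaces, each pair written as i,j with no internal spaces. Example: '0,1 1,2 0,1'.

Answer: 2,3 1,2 2,3 0,1 1,2 2,3

Derivation:
Collision at t=3/4: particles 2 and 3 swap velocities; positions: p0=10 p1=65/4 p2=33/2 p3=33/2; velocities now: v0=4 v1=3 v2=-2 v3=2
Collision at t=4/5: particles 1 and 2 swap velocities; positions: p0=51/5 p1=82/5 p2=82/5 p3=83/5; velocities now: v0=4 v1=-2 v2=3 v3=2
Collision at t=1: particles 2 and 3 swap velocities; positions: p0=11 p1=16 p2=17 p3=17; velocities now: v0=4 v1=-2 v2=2 v3=3
Collision at t=11/6: particles 0 and 1 swap velocities; positions: p0=43/3 p1=43/3 p2=56/3 p3=39/2; velocities now: v0=-2 v1=4 v2=2 v3=3
Collision at t=4: particles 1 and 2 swap velocities; positions: p0=10 p1=23 p2=23 p3=26; velocities now: v0=-2 v1=2 v2=4 v3=3
Collision at t=7: particles 2 and 3 swap velocities; positions: p0=4 p1=29 p2=35 p3=35; velocities now: v0=-2 v1=2 v2=3 v3=4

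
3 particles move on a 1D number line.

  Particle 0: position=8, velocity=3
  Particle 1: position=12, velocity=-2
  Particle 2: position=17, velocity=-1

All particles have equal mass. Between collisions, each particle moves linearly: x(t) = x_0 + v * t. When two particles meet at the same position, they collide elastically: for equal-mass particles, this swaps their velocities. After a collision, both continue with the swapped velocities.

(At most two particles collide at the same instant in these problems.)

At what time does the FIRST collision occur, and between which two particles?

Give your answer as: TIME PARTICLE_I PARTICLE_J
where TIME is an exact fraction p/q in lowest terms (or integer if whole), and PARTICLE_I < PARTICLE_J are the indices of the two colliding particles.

Answer: 4/5 0 1

Derivation:
Pair (0,1): pos 8,12 vel 3,-2 -> gap=4, closing at 5/unit, collide at t=4/5
Pair (1,2): pos 12,17 vel -2,-1 -> not approaching (rel speed -1 <= 0)
Earliest collision: t=4/5 between 0 and 1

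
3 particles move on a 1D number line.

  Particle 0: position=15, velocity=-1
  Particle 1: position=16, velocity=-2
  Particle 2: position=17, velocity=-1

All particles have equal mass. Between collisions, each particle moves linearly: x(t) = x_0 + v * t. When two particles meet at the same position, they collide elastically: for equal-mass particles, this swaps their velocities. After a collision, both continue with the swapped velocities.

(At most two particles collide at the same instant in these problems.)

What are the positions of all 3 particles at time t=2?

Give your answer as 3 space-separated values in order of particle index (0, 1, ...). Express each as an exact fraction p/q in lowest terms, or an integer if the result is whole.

Answer: 12 13 15

Derivation:
Collision at t=1: particles 0 and 1 swap velocities; positions: p0=14 p1=14 p2=16; velocities now: v0=-2 v1=-1 v2=-1
Advance to t=2 (no further collisions before then); velocities: v0=-2 v1=-1 v2=-1; positions = 12 13 15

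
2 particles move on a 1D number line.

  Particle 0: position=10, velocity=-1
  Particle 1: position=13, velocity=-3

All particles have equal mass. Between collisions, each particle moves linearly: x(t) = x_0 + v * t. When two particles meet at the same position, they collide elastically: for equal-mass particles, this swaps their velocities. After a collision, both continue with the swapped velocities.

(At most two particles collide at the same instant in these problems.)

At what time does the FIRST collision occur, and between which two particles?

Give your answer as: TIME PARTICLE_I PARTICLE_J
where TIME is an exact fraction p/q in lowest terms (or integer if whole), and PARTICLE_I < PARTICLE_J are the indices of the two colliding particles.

Answer: 3/2 0 1

Derivation:
Pair (0,1): pos 10,13 vel -1,-3 -> gap=3, closing at 2/unit, collide at t=3/2
Earliest collision: t=3/2 between 0 and 1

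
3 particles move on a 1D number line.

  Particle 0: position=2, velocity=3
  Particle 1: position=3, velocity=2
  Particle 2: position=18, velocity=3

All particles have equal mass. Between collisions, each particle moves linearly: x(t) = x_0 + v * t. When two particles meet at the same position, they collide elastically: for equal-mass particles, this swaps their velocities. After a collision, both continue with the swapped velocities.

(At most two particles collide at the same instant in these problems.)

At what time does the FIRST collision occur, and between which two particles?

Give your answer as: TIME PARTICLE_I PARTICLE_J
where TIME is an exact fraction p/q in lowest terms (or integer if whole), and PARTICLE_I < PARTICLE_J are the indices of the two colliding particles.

Answer: 1 0 1

Derivation:
Pair (0,1): pos 2,3 vel 3,2 -> gap=1, closing at 1/unit, collide at t=1
Pair (1,2): pos 3,18 vel 2,3 -> not approaching (rel speed -1 <= 0)
Earliest collision: t=1 between 0 and 1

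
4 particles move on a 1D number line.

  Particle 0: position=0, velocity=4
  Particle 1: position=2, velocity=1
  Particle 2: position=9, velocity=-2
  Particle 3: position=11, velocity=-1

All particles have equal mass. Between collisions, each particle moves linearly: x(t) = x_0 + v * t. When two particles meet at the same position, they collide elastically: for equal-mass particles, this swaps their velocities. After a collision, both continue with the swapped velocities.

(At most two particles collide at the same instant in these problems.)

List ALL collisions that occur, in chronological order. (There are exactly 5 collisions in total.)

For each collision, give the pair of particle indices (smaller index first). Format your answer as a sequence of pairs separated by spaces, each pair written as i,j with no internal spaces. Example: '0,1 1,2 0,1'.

Answer: 0,1 1,2 2,3 0,1 1,2

Derivation:
Collision at t=2/3: particles 0 and 1 swap velocities; positions: p0=8/3 p1=8/3 p2=23/3 p3=31/3; velocities now: v0=1 v1=4 v2=-2 v3=-1
Collision at t=3/2: particles 1 and 2 swap velocities; positions: p0=7/2 p1=6 p2=6 p3=19/2; velocities now: v0=1 v1=-2 v2=4 v3=-1
Collision at t=11/5: particles 2 and 3 swap velocities; positions: p0=21/5 p1=23/5 p2=44/5 p3=44/5; velocities now: v0=1 v1=-2 v2=-1 v3=4
Collision at t=7/3: particles 0 and 1 swap velocities; positions: p0=13/3 p1=13/3 p2=26/3 p3=28/3; velocities now: v0=-2 v1=1 v2=-1 v3=4
Collision at t=9/2: particles 1 and 2 swap velocities; positions: p0=0 p1=13/2 p2=13/2 p3=18; velocities now: v0=-2 v1=-1 v2=1 v3=4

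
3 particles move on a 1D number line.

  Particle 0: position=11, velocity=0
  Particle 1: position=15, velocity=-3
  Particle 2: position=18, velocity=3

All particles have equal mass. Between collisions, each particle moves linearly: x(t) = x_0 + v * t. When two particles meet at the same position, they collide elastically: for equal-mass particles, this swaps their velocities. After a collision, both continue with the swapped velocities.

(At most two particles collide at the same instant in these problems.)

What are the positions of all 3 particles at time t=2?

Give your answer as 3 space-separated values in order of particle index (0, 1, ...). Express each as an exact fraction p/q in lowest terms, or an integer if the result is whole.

Answer: 9 11 24

Derivation:
Collision at t=4/3: particles 0 and 1 swap velocities; positions: p0=11 p1=11 p2=22; velocities now: v0=-3 v1=0 v2=3
Advance to t=2 (no further collisions before then); velocities: v0=-3 v1=0 v2=3; positions = 9 11 24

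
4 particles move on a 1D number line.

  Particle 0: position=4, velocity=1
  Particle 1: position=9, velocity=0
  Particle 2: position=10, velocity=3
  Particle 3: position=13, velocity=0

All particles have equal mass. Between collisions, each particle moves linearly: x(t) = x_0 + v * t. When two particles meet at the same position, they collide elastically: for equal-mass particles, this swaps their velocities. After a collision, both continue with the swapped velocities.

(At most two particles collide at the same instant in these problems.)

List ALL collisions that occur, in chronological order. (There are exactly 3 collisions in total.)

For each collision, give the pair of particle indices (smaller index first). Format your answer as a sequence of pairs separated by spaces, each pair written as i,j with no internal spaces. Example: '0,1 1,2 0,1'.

Collision at t=1: particles 2 and 3 swap velocities; positions: p0=5 p1=9 p2=13 p3=13; velocities now: v0=1 v1=0 v2=0 v3=3
Collision at t=5: particles 0 and 1 swap velocities; positions: p0=9 p1=9 p2=13 p3=25; velocities now: v0=0 v1=1 v2=0 v3=3
Collision at t=9: particles 1 and 2 swap velocities; positions: p0=9 p1=13 p2=13 p3=37; velocities now: v0=0 v1=0 v2=1 v3=3

Answer: 2,3 0,1 1,2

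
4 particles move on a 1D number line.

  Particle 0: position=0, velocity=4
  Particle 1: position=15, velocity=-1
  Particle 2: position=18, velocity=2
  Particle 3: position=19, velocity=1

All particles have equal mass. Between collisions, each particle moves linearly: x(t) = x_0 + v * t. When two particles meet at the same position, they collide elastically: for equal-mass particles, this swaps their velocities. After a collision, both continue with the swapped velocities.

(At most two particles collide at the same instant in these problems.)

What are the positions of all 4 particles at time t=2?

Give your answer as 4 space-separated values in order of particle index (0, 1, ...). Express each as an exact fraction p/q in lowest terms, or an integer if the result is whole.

Answer: 8 13 21 22

Derivation:
Collision at t=1: particles 2 and 3 swap velocities; positions: p0=4 p1=14 p2=20 p3=20; velocities now: v0=4 v1=-1 v2=1 v3=2
Advance to t=2 (no further collisions before then); velocities: v0=4 v1=-1 v2=1 v3=2; positions = 8 13 21 22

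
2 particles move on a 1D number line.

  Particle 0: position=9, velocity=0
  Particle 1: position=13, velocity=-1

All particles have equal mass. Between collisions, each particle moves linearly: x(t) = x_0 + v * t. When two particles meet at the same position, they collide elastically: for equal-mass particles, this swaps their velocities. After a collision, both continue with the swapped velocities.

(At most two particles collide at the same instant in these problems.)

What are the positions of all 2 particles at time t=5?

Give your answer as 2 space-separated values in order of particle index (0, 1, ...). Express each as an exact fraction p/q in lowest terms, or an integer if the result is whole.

Answer: 8 9

Derivation:
Collision at t=4: particles 0 and 1 swap velocities; positions: p0=9 p1=9; velocities now: v0=-1 v1=0
Advance to t=5 (no further collisions before then); velocities: v0=-1 v1=0; positions = 8 9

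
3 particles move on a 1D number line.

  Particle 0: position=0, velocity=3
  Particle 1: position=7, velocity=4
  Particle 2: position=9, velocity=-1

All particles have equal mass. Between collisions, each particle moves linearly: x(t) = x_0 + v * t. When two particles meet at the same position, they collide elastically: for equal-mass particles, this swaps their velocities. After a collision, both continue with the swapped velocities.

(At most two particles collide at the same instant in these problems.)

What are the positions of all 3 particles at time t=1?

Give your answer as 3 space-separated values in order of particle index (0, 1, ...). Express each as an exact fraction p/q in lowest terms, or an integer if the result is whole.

Answer: 3 8 11

Derivation:
Collision at t=2/5: particles 1 and 2 swap velocities; positions: p0=6/5 p1=43/5 p2=43/5; velocities now: v0=3 v1=-1 v2=4
Advance to t=1 (no further collisions before then); velocities: v0=3 v1=-1 v2=4; positions = 3 8 11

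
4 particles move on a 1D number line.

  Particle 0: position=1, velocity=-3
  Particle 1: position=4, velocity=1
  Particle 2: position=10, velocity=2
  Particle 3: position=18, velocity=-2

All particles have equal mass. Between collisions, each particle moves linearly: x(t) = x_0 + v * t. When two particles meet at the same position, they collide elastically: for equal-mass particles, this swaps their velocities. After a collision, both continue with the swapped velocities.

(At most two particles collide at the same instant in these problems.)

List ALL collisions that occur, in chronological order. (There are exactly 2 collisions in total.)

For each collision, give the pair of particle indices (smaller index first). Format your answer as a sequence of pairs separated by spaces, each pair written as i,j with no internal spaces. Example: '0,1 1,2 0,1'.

Answer: 2,3 1,2

Derivation:
Collision at t=2: particles 2 and 3 swap velocities; positions: p0=-5 p1=6 p2=14 p3=14; velocities now: v0=-3 v1=1 v2=-2 v3=2
Collision at t=14/3: particles 1 and 2 swap velocities; positions: p0=-13 p1=26/3 p2=26/3 p3=58/3; velocities now: v0=-3 v1=-2 v2=1 v3=2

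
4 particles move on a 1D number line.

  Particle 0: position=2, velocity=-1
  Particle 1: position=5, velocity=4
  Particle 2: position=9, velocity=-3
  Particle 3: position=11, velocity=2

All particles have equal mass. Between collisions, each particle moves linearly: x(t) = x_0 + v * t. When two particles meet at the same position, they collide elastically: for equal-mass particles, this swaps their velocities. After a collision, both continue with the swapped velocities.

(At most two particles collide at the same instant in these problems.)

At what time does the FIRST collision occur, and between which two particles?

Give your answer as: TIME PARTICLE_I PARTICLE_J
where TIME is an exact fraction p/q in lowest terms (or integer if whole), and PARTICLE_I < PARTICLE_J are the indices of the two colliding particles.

Answer: 4/7 1 2

Derivation:
Pair (0,1): pos 2,5 vel -1,4 -> not approaching (rel speed -5 <= 0)
Pair (1,2): pos 5,9 vel 4,-3 -> gap=4, closing at 7/unit, collide at t=4/7
Pair (2,3): pos 9,11 vel -3,2 -> not approaching (rel speed -5 <= 0)
Earliest collision: t=4/7 between 1 and 2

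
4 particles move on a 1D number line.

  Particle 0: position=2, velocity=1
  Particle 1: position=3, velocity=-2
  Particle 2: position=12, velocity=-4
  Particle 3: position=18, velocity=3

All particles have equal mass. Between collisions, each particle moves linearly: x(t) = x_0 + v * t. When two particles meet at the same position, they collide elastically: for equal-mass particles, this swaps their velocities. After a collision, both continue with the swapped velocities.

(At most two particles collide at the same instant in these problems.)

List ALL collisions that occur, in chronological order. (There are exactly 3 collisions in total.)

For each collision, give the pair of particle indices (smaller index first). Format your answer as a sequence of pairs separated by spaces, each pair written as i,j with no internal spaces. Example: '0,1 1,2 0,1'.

Answer: 0,1 1,2 0,1

Derivation:
Collision at t=1/3: particles 0 and 1 swap velocities; positions: p0=7/3 p1=7/3 p2=32/3 p3=19; velocities now: v0=-2 v1=1 v2=-4 v3=3
Collision at t=2: particles 1 and 2 swap velocities; positions: p0=-1 p1=4 p2=4 p3=24; velocities now: v0=-2 v1=-4 v2=1 v3=3
Collision at t=9/2: particles 0 and 1 swap velocities; positions: p0=-6 p1=-6 p2=13/2 p3=63/2; velocities now: v0=-4 v1=-2 v2=1 v3=3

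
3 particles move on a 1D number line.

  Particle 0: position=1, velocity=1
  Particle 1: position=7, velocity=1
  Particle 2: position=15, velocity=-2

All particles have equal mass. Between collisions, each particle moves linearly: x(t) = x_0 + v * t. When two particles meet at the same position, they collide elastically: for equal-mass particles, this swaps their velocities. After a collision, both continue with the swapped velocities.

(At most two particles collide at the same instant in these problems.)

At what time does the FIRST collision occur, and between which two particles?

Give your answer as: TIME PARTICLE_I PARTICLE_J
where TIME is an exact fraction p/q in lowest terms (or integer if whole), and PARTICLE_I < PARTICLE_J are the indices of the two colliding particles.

Pair (0,1): pos 1,7 vel 1,1 -> not approaching (rel speed 0 <= 0)
Pair (1,2): pos 7,15 vel 1,-2 -> gap=8, closing at 3/unit, collide at t=8/3
Earliest collision: t=8/3 between 1 and 2

Answer: 8/3 1 2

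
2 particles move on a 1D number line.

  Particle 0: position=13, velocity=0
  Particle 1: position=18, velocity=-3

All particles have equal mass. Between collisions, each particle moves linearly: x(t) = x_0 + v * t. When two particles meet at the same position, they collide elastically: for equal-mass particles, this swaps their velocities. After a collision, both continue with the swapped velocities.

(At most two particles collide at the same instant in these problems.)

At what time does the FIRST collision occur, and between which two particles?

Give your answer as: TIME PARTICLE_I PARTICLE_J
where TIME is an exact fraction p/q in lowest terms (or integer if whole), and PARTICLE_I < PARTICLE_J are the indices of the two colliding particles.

Answer: 5/3 0 1

Derivation:
Pair (0,1): pos 13,18 vel 0,-3 -> gap=5, closing at 3/unit, collide at t=5/3
Earliest collision: t=5/3 between 0 and 1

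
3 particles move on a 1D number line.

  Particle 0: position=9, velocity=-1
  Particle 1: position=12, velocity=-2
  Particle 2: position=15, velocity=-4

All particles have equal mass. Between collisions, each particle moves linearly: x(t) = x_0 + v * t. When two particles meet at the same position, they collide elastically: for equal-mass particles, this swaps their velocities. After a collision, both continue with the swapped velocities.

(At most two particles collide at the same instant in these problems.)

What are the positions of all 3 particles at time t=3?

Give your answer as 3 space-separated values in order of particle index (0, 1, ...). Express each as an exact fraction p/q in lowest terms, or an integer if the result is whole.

Collision at t=3/2: particles 1 and 2 swap velocities; positions: p0=15/2 p1=9 p2=9; velocities now: v0=-1 v1=-4 v2=-2
Collision at t=2: particles 0 and 1 swap velocities; positions: p0=7 p1=7 p2=8; velocities now: v0=-4 v1=-1 v2=-2
Collision at t=3: particles 1 and 2 swap velocities; positions: p0=3 p1=6 p2=6; velocities now: v0=-4 v1=-2 v2=-1
Advance to t=3 (no further collisions before then); velocities: v0=-4 v1=-2 v2=-1; positions = 3 6 6

Answer: 3 6 6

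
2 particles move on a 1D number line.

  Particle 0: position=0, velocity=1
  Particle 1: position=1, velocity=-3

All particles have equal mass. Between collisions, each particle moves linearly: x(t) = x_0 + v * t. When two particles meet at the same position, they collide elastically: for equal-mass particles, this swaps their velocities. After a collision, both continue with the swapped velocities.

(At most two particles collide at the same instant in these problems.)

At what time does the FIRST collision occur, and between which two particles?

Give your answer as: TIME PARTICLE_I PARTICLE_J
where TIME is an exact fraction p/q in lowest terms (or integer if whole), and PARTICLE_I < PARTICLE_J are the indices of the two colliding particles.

Pair (0,1): pos 0,1 vel 1,-3 -> gap=1, closing at 4/unit, collide at t=1/4
Earliest collision: t=1/4 between 0 and 1

Answer: 1/4 0 1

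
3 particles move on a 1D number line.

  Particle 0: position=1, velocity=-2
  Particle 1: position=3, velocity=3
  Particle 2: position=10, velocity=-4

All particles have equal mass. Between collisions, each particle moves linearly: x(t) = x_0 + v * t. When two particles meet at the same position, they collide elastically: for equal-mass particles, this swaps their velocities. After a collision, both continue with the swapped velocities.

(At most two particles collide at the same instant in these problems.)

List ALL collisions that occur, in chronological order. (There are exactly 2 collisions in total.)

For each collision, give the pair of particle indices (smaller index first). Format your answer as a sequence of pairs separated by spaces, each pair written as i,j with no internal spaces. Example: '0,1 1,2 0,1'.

Collision at t=1: particles 1 and 2 swap velocities; positions: p0=-1 p1=6 p2=6; velocities now: v0=-2 v1=-4 v2=3
Collision at t=9/2: particles 0 and 1 swap velocities; positions: p0=-8 p1=-8 p2=33/2; velocities now: v0=-4 v1=-2 v2=3

Answer: 1,2 0,1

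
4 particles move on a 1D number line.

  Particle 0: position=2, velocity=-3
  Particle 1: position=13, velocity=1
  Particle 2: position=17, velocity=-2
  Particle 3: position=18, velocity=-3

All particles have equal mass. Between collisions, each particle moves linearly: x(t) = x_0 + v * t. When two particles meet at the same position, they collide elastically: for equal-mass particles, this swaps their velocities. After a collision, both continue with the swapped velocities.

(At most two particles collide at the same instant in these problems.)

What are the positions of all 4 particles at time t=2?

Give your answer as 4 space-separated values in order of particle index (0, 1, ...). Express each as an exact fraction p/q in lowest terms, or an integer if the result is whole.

Answer: -4 12 13 15

Derivation:
Collision at t=1: particles 2 and 3 swap velocities; positions: p0=-1 p1=14 p2=15 p3=15; velocities now: v0=-3 v1=1 v2=-3 v3=-2
Collision at t=5/4: particles 1 and 2 swap velocities; positions: p0=-7/4 p1=57/4 p2=57/4 p3=29/2; velocities now: v0=-3 v1=-3 v2=1 v3=-2
Collision at t=4/3: particles 2 and 3 swap velocities; positions: p0=-2 p1=14 p2=43/3 p3=43/3; velocities now: v0=-3 v1=-3 v2=-2 v3=1
Advance to t=2 (no further collisions before then); velocities: v0=-3 v1=-3 v2=-2 v3=1; positions = -4 12 13 15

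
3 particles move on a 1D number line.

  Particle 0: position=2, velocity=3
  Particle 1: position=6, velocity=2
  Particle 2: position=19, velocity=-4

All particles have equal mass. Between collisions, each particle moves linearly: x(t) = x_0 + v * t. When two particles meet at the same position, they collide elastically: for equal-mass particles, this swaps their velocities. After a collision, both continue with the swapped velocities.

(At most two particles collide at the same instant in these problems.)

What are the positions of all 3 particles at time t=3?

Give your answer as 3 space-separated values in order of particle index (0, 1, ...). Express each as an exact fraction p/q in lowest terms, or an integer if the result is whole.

Collision at t=13/6: particles 1 and 2 swap velocities; positions: p0=17/2 p1=31/3 p2=31/3; velocities now: v0=3 v1=-4 v2=2
Collision at t=17/7: particles 0 and 1 swap velocities; positions: p0=65/7 p1=65/7 p2=76/7; velocities now: v0=-4 v1=3 v2=2
Advance to t=3 (no further collisions before then); velocities: v0=-4 v1=3 v2=2; positions = 7 11 12

Answer: 7 11 12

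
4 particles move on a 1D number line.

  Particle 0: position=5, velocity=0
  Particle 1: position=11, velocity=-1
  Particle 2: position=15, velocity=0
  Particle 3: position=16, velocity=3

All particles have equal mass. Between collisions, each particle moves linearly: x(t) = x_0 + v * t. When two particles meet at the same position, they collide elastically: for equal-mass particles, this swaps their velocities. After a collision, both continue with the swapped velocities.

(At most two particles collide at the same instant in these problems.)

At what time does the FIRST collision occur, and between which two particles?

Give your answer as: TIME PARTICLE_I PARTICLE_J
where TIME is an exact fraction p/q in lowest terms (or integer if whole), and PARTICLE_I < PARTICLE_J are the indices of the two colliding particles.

Pair (0,1): pos 5,11 vel 0,-1 -> gap=6, closing at 1/unit, collide at t=6
Pair (1,2): pos 11,15 vel -1,0 -> not approaching (rel speed -1 <= 0)
Pair (2,3): pos 15,16 vel 0,3 -> not approaching (rel speed -3 <= 0)
Earliest collision: t=6 between 0 and 1

Answer: 6 0 1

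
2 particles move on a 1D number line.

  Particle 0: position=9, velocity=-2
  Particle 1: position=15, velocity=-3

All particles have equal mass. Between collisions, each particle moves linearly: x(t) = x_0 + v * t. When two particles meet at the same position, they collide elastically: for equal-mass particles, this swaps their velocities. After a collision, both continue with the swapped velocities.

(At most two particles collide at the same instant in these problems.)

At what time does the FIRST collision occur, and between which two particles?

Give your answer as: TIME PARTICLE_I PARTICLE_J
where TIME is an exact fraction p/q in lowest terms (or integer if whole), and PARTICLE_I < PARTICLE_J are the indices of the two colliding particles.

Answer: 6 0 1

Derivation:
Pair (0,1): pos 9,15 vel -2,-3 -> gap=6, closing at 1/unit, collide at t=6
Earliest collision: t=6 between 0 and 1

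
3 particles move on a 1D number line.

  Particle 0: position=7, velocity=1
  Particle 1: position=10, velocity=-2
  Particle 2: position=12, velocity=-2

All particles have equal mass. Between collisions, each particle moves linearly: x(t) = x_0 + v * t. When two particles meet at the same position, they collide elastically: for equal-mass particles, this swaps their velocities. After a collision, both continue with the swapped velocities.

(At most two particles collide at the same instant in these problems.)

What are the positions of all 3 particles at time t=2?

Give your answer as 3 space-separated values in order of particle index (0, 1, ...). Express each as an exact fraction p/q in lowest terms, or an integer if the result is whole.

Collision at t=1: particles 0 and 1 swap velocities; positions: p0=8 p1=8 p2=10; velocities now: v0=-2 v1=1 v2=-2
Collision at t=5/3: particles 1 and 2 swap velocities; positions: p0=20/3 p1=26/3 p2=26/3; velocities now: v0=-2 v1=-2 v2=1
Advance to t=2 (no further collisions before then); velocities: v0=-2 v1=-2 v2=1; positions = 6 8 9

Answer: 6 8 9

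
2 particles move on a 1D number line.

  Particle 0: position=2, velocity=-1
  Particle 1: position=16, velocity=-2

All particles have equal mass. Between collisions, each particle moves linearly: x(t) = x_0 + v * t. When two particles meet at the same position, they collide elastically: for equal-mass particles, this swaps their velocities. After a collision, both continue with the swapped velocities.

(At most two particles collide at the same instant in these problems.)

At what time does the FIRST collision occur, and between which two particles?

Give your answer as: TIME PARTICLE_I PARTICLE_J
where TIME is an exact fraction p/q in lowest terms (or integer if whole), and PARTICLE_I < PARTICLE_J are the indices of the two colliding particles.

Pair (0,1): pos 2,16 vel -1,-2 -> gap=14, closing at 1/unit, collide at t=14
Earliest collision: t=14 between 0 and 1

Answer: 14 0 1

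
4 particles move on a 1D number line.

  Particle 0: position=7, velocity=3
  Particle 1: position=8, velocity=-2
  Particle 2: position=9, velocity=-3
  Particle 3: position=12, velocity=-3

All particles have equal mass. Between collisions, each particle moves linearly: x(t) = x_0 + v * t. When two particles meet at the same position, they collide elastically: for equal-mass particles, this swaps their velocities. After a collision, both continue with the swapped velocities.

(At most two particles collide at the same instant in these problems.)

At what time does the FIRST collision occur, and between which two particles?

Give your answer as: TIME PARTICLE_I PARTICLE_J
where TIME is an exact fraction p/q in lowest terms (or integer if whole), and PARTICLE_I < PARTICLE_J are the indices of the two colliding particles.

Answer: 1/5 0 1

Derivation:
Pair (0,1): pos 7,8 vel 3,-2 -> gap=1, closing at 5/unit, collide at t=1/5
Pair (1,2): pos 8,9 vel -2,-3 -> gap=1, closing at 1/unit, collide at t=1
Pair (2,3): pos 9,12 vel -3,-3 -> not approaching (rel speed 0 <= 0)
Earliest collision: t=1/5 between 0 and 1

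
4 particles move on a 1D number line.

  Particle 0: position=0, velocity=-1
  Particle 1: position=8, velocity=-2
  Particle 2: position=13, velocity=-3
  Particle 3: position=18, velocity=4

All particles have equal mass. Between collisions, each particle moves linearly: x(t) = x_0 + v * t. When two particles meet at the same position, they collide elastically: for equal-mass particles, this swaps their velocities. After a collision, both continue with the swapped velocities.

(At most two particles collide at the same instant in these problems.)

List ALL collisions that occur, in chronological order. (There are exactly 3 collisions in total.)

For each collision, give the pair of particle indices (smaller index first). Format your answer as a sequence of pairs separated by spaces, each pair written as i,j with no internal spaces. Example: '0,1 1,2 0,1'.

Collision at t=5: particles 1 and 2 swap velocities; positions: p0=-5 p1=-2 p2=-2 p3=38; velocities now: v0=-1 v1=-3 v2=-2 v3=4
Collision at t=13/2: particles 0 and 1 swap velocities; positions: p0=-13/2 p1=-13/2 p2=-5 p3=44; velocities now: v0=-3 v1=-1 v2=-2 v3=4
Collision at t=8: particles 1 and 2 swap velocities; positions: p0=-11 p1=-8 p2=-8 p3=50; velocities now: v0=-3 v1=-2 v2=-1 v3=4

Answer: 1,2 0,1 1,2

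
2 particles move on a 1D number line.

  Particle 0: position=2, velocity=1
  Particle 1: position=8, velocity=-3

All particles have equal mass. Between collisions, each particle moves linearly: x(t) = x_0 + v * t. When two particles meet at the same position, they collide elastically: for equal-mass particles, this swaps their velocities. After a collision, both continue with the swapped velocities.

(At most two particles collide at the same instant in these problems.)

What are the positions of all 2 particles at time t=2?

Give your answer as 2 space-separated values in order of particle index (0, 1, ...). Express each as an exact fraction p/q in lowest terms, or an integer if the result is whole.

Answer: 2 4

Derivation:
Collision at t=3/2: particles 0 and 1 swap velocities; positions: p0=7/2 p1=7/2; velocities now: v0=-3 v1=1
Advance to t=2 (no further collisions before then); velocities: v0=-3 v1=1; positions = 2 4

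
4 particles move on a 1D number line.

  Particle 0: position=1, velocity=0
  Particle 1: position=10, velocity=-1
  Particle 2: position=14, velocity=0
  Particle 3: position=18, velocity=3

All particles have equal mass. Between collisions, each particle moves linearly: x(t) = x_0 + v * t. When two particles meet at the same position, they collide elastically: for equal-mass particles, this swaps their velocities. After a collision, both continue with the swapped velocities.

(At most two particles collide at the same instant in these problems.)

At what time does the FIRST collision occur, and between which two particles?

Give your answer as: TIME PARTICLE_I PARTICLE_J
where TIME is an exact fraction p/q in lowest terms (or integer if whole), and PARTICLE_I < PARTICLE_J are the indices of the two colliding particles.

Answer: 9 0 1

Derivation:
Pair (0,1): pos 1,10 vel 0,-1 -> gap=9, closing at 1/unit, collide at t=9
Pair (1,2): pos 10,14 vel -1,0 -> not approaching (rel speed -1 <= 0)
Pair (2,3): pos 14,18 vel 0,3 -> not approaching (rel speed -3 <= 0)
Earliest collision: t=9 between 0 and 1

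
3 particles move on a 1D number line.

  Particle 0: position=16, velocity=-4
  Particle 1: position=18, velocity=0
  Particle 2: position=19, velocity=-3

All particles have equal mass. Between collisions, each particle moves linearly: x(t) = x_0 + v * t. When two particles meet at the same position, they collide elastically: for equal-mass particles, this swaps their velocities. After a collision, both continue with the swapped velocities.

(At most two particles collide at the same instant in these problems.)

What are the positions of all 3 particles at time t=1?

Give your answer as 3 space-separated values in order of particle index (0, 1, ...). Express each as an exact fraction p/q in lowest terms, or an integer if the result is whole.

Collision at t=1/3: particles 1 and 2 swap velocities; positions: p0=44/3 p1=18 p2=18; velocities now: v0=-4 v1=-3 v2=0
Advance to t=1 (no further collisions before then); velocities: v0=-4 v1=-3 v2=0; positions = 12 16 18

Answer: 12 16 18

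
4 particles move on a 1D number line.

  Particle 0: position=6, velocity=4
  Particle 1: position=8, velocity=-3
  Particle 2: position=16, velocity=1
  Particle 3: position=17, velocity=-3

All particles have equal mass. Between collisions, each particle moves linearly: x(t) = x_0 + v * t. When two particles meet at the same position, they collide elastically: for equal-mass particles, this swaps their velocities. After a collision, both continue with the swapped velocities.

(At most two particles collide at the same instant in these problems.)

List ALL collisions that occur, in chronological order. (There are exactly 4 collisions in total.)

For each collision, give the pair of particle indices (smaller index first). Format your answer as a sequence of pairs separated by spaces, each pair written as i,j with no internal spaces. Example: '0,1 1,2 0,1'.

Collision at t=1/4: particles 2 and 3 swap velocities; positions: p0=7 p1=29/4 p2=65/4 p3=65/4; velocities now: v0=4 v1=-3 v2=-3 v3=1
Collision at t=2/7: particles 0 and 1 swap velocities; positions: p0=50/7 p1=50/7 p2=113/7 p3=114/7; velocities now: v0=-3 v1=4 v2=-3 v3=1
Collision at t=11/7: particles 1 and 2 swap velocities; positions: p0=23/7 p1=86/7 p2=86/7 p3=123/7; velocities now: v0=-3 v1=-3 v2=4 v3=1
Collision at t=10/3: particles 2 and 3 swap velocities; positions: p0=-2 p1=7 p2=58/3 p3=58/3; velocities now: v0=-3 v1=-3 v2=1 v3=4

Answer: 2,3 0,1 1,2 2,3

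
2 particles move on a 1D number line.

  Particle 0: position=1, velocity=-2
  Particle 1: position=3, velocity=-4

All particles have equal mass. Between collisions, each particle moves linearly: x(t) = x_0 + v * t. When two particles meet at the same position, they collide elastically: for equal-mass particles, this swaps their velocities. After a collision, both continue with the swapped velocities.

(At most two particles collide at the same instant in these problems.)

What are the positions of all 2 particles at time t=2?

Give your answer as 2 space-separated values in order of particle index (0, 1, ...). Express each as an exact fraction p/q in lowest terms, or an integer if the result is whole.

Answer: -5 -3

Derivation:
Collision at t=1: particles 0 and 1 swap velocities; positions: p0=-1 p1=-1; velocities now: v0=-4 v1=-2
Advance to t=2 (no further collisions before then); velocities: v0=-4 v1=-2; positions = -5 -3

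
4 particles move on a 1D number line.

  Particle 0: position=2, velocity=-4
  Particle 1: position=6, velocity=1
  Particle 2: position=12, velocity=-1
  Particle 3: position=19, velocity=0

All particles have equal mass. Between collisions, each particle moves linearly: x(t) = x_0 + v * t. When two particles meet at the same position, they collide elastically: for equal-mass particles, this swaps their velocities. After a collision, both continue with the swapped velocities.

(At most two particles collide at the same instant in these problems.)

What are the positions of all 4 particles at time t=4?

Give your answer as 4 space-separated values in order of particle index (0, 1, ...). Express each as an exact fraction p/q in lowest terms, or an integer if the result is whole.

Answer: -14 8 10 19

Derivation:
Collision at t=3: particles 1 and 2 swap velocities; positions: p0=-10 p1=9 p2=9 p3=19; velocities now: v0=-4 v1=-1 v2=1 v3=0
Advance to t=4 (no further collisions before then); velocities: v0=-4 v1=-1 v2=1 v3=0; positions = -14 8 10 19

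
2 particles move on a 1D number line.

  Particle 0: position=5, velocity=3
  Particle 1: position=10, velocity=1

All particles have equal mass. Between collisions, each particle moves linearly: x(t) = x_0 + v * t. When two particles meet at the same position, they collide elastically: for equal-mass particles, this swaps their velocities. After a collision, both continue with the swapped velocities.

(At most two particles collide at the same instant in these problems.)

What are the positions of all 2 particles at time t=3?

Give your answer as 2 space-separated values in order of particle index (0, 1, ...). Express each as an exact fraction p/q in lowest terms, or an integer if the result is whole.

Collision at t=5/2: particles 0 and 1 swap velocities; positions: p0=25/2 p1=25/2; velocities now: v0=1 v1=3
Advance to t=3 (no further collisions before then); velocities: v0=1 v1=3; positions = 13 14

Answer: 13 14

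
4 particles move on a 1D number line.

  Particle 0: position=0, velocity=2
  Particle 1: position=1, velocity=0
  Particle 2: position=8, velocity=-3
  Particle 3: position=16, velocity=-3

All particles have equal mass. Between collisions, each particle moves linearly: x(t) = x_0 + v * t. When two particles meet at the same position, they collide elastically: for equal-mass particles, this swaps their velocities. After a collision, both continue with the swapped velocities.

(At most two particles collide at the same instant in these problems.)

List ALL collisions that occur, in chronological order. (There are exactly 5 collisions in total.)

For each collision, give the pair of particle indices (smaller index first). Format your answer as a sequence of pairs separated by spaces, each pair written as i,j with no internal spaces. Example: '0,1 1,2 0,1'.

Answer: 0,1 1,2 0,1 2,3 1,2

Derivation:
Collision at t=1/2: particles 0 and 1 swap velocities; positions: p0=1 p1=1 p2=13/2 p3=29/2; velocities now: v0=0 v1=2 v2=-3 v3=-3
Collision at t=8/5: particles 1 and 2 swap velocities; positions: p0=1 p1=16/5 p2=16/5 p3=56/5; velocities now: v0=0 v1=-3 v2=2 v3=-3
Collision at t=7/3: particles 0 and 1 swap velocities; positions: p0=1 p1=1 p2=14/3 p3=9; velocities now: v0=-3 v1=0 v2=2 v3=-3
Collision at t=16/5: particles 2 and 3 swap velocities; positions: p0=-8/5 p1=1 p2=32/5 p3=32/5; velocities now: v0=-3 v1=0 v2=-3 v3=2
Collision at t=5: particles 1 and 2 swap velocities; positions: p0=-7 p1=1 p2=1 p3=10; velocities now: v0=-3 v1=-3 v2=0 v3=2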